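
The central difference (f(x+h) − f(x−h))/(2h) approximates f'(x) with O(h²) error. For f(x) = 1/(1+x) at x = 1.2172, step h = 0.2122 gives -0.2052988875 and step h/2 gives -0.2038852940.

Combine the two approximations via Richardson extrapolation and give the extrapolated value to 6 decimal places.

-0.203414

Leading term ∝ h^2; use weight 4 = 2^2.
Difference of the inputs: -0.2038852940 − (-0.2052988875) = 0.0014135935
Divide by 2^2 − 1 = 3: 0.0014135935/3 = 0.0004711978
R = A(h/2) + (A(h/2) − A(h))/3 = -0.2038852940 + 0.0004711978 = -0.2034140962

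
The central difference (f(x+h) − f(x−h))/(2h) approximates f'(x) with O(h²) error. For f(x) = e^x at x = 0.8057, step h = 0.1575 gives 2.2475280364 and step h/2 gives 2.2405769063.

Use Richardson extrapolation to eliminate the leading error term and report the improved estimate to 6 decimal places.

2.238260

Method order is 2; weight 2^2 = 4.
2^2·A(h/2) = 8.9623076252; minus A(h) gives 6.7147795888.
Denominator 4 − 1 = 3.
R = 6.7147795888/3 = 2.2382598629
Correction |R − A(h/2)| = 2.317e-03; gap |A(h/2) − A(h)| = 6.951e-03.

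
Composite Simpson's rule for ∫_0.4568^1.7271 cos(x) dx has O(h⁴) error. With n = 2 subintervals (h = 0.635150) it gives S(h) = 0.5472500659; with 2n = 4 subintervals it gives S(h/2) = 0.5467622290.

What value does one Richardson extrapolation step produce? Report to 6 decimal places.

Order 4 gives 2^r = 16 and 2^r − 1 = 15.
Numerator 16*A(h/2) − A(h) = 16*0.5467622290 − 0.5472500659 = 8.2009455981
Denominator 16 − 1 = 15.
(16*0.5467622290 − 0.5472500659)/(16 − 1) = 0.5467297065
Correction |R − A(h/2)| = 3.252e-05; gap |A(h/2) − A(h)| = 4.878e-04.

0.546730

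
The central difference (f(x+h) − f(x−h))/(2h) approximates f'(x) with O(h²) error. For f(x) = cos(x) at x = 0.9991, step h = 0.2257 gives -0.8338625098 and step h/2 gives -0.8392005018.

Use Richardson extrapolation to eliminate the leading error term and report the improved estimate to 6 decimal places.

-0.840980

r = 2: numerator weight 4, denominator 3.
4 × (-0.8392005018) = -3.3568020072; (-3.3568020072) − (-0.8338625098) = -2.5229394974
Denominator 4 − 1 = 3.
Result: -0.8409798325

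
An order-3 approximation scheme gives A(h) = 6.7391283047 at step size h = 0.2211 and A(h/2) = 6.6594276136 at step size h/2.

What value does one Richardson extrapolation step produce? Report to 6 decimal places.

6.648042

r = 3, so 2^r = 8.
A(h/2) − A(h) = 6.6594276136 − 6.7391283047 = -0.0797006911
Divide by 2^3 − 1 = 7: (-0.0797006911)/7 = -0.0113858130
R = A(h/2) + (A(h/2) − A(h))/7 = 6.6594276136 − 0.0113858130 = 6.6480418006
Shift from A(h/2): −0.0113858130.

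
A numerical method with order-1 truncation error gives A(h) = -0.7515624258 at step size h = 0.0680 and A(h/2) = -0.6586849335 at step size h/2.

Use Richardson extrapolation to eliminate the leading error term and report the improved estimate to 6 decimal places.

Leading term ∝ h^1; use weight 2 = 2^1.
Top: 2(-0.6586849335) − (-0.7515624258) = -0.5658074412
R = (-0.5658074412)/1 = -0.5658074412

-0.565807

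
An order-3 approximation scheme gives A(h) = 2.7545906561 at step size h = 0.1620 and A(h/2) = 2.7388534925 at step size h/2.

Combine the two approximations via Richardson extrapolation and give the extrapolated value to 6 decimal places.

Order 3 gives 2^r = 8 and 2^r − 1 = 7.
Numerator 8×A(h/2) − A(h) = 8×2.7388534925 − 2.7545906561 = 19.1562372839
Extrapolated: 19.1562372839 / 7 = 2.7366053263

2.736605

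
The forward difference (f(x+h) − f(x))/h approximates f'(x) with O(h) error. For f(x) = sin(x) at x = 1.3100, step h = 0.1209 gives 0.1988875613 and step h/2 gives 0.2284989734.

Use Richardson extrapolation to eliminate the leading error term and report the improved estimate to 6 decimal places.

With r = 1 the leading error scales as h^1, so the weight is 2^1 = 2.
Difference of the inputs: 0.2284989734 − 0.1988875613 = 0.0296114121
Divide by 2^1 − 1 = 1: 0.0296114121/1 = 0.0296114121
R = 0.2284989734 + 0.0296114121 = 0.2581103855
Shift from A(h/2): +0.0296114121.

0.258110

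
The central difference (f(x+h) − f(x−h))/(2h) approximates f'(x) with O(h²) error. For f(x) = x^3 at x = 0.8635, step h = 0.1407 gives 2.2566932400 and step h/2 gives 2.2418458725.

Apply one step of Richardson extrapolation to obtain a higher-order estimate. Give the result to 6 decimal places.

Method order is 2; weight 2^2 = 4.
4·2.2418458725 = 8.9673834900; subtract 2.2566932400 → 6.7106902500
Denominator 4 − 1 = 3.
R = 6.7106902500/3 = 2.2368967500

2.236897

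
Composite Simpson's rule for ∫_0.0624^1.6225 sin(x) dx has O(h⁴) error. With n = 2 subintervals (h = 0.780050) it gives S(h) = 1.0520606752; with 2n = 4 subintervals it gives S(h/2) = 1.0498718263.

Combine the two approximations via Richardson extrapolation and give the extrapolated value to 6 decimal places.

Order 4 gives 2^r = 16 and 2^r − 1 = 15.
2^4·A(h/2) = 16.7979492208; minus A(h) gives 15.7458885456.
Divide by 2^4 − 1 = 15.
R = 15.7458885456/15 = 1.0497259030

1.049726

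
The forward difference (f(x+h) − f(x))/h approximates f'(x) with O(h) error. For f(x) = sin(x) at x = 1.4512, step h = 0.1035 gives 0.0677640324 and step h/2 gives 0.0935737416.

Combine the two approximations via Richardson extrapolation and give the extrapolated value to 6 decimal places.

r = 1: numerator weight 2, denominator 1.
Numerator 2 × A(h/2) − A(h) = 2 × 0.0935737416 − 0.0677640324 = 0.1193834508
Denominator 2 − 1 = 1.
Extrapolated: 0.1193834508 / 1 = 0.1193834508

0.119383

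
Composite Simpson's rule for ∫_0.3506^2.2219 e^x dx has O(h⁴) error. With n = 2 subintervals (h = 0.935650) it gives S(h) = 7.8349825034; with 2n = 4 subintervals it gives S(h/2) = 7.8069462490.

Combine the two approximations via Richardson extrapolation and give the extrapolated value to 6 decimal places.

Error is O(h^4); halving h shrinks it by 2^4 = 16.
Weighted: 124.9111399840 − 7.8349825034 = 117.0761574806
R = 117.0761574806/15 = 7.8050771654

7.805077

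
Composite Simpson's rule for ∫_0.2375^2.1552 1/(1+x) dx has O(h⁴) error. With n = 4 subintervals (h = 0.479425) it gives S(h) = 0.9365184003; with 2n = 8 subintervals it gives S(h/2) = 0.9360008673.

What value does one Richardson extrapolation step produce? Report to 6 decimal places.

Error is O(h^4); halving h shrinks it by 2^4 = 16.
2^4×A(h/2) = 14.9760138768; minus A(h) gives 14.0394954765.
Denominator 16 − 1 = 15.
So the Richardson estimate is 0.9359663651.
Correction |R − A(h/2)| = 3.450e-05; gap |A(h/2) − A(h)| = 5.175e-04.

0.935966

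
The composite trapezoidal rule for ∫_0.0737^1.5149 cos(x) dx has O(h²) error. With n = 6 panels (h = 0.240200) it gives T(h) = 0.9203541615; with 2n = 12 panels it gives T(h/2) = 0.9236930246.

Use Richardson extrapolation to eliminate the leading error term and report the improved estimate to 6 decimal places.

Method order is 2; weight 2^2 = 4.
Difference of the inputs: 0.9236930246 − 0.9203541615 = 0.0033388631
Divide by 2^2 − 1 = 3: 0.0033388631/3 = 0.0011129544
R = 0.9236930246 + 0.0011129544 = 0.9248059790

0.924806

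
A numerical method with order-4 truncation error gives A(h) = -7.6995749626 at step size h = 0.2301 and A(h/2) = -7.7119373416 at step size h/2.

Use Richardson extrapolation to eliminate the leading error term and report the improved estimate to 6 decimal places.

-7.712762

With r = 4 the leading error scales as h^4, so the weight is 2^4 = 16.
16 × (-7.7119373416) − (-7.6995749626) = -115.6914225030
(-115.6914225030) ÷ 15 = -7.7127615002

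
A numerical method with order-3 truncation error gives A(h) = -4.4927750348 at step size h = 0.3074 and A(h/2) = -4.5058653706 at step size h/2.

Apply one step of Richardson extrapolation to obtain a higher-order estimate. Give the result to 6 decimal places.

-4.507735

Error is O(h^3); halving h shrinks it by 2^3 = 8.
A(h/2) − A(h) = -4.5058653706 − (-4.4927750348) = -0.0130903358
Divide by 2^3 − 1 = 7: (-0.0130903358)/7 = -0.0018700480
R = -4.5058653706 − 0.0018700480 = -4.5077354186
Correction |R − A(h/2)| = 1.870e-03; gap |A(h/2) − A(h)| = 1.309e-02.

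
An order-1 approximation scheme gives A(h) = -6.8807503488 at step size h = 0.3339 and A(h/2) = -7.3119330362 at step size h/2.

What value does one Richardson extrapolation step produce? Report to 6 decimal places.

-7.743116

Leading term ∝ h^1; use weight 2 = 2^1.
2×(-7.3119330362) = -14.6238660724; (-14.6238660724) − (-6.8807503488) = -7.7431157236
Extrapolated: (-7.7431157236) / 1 = -7.7431157236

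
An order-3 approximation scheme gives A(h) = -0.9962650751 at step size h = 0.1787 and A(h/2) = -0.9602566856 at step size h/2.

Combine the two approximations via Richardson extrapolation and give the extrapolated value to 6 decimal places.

Order 3 gives 2^r = 8 and 2^r − 1 = 7.
Weighted: (-7.6820534848) − (-0.9962650751) = -6.6857884097
(-6.6857884097) ÷ 7 = -0.9551126300

-0.955113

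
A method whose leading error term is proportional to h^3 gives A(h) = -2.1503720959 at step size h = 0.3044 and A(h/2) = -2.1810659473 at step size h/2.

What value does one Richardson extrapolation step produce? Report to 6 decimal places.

With r = 3 the leading error scales as h^3, so the weight is 2^3 = 8.
Numerator 8*A(h/2) − A(h) = 8*(-2.1810659473) − (-2.1503720959) = -15.2981554825
Divide by 2^3 − 1 = 7.
Result: -2.1854507832
Gap between inputs: 3.069e-02; correction applied: −0.0043848359.

-2.185451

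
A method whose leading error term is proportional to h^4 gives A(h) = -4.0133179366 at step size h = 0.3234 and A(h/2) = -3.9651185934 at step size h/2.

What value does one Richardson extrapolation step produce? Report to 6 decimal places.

Leading term ∝ h^4; use weight 16 = 2^4.
2^4×A(h/2) = -63.4418974944; minus A(h) gives -59.4285795578.
Divide by 2^4 − 1 = 15.
R = (-59.4285795578)/15 = -3.9619053039
Shift from A(h/2): +0.0032132895.

-3.961905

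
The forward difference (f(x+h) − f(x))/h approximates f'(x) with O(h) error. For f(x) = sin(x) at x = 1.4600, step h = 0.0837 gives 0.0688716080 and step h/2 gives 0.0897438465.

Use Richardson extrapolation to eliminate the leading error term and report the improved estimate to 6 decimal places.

r = 1, so 2^r = 2.
2×0.0897438465 − 0.0688716080 = 0.1106160850
Divide by 2^1 − 1 = 1.
So the Richardson estimate is 0.1106160850.
Correction |R − A(h/2)| = 2.087e-02; gap |A(h/2) − A(h)| = 2.087e-02.

0.110616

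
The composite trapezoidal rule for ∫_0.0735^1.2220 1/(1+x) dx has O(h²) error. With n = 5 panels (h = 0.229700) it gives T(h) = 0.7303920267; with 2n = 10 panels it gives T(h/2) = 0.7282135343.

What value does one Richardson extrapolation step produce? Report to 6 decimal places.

0.727487

Method order is 2; weight 2^2 = 4.
4×0.7282135343 − 0.7303920267 = 2.1824621105
Divide by 2^2 − 1 = 3.
(4×0.7282135343 − 0.7303920267)/(4 − 1) = 0.7274873702
Gap between inputs: 2.178e-03; correction applied: −0.0007261641.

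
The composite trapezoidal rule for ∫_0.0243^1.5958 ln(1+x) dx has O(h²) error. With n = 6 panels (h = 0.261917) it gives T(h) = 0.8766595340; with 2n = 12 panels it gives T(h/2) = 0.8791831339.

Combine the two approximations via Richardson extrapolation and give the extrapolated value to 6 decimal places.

r = 2, so 2^r = 4.
2^2 × A(h/2) = 3.5167325356; minus A(h) gives 2.6400730016.
Divide by 2^2 − 1 = 3.
So the Richardson estimate is 0.8800243339.

0.880024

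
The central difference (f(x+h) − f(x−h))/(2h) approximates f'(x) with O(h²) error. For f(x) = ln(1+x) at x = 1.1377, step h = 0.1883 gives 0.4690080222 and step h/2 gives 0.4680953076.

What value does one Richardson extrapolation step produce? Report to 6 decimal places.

0.467791

Error is O(h^2); halving h shrinks it by 2^2 = 4.
4*0.4680953076 − 0.4690080222 = 1.4033732082
R = 1.4033732082/3 = 0.4677910694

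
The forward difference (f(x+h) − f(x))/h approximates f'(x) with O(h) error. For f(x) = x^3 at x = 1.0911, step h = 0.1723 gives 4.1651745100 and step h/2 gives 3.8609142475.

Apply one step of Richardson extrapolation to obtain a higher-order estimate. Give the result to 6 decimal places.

3.556654

Error is O(h^1); halving h shrinks it by 2^1 = 2.
2^1 × A(h/2) = 7.7218284950; minus A(h) gives 3.5566539850.
Denominator 2 − 1 = 1.
Result: 3.5566539850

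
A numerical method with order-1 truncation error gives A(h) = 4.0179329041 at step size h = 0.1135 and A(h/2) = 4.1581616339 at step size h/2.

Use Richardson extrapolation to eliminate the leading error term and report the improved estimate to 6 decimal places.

r = 1: numerator weight 2, denominator 1.
2·4.1581616339 = 8.3163232678; 8.3163232678 − 4.0179329041 = 4.2983903637
(2·4.1581616339 − 4.0179329041)/(2 − 1) = 4.2983903637
Correction |R − A(h/2)| = 1.402e-01; gap |A(h/2) − A(h)| = 1.402e-01.

4.298390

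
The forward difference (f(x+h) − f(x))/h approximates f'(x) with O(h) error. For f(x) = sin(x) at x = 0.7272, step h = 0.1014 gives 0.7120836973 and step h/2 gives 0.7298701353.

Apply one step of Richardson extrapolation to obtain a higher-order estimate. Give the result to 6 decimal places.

0.747657

Order 1 gives 2^r = 2 and 2^r − 1 = 1.
Difference of the inputs: 0.7298701353 − 0.7120836973 = 0.0177864380
Divide by 2^1 − 1 = 1: 0.0177864380/1 = 0.0177864380
R = 0.7298701353 + 0.0177864380 = 0.7476565733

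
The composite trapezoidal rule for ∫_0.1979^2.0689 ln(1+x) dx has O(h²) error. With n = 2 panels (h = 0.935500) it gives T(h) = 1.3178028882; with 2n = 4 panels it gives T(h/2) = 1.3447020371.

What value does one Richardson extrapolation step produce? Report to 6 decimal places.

With r = 2 the leading error scales as h^2, so the weight is 2^2 = 4.
A(h/2) − A(h) = 1.3447020371 − 1.3178028882 = 0.0268991489
Divide by 2^2 − 1 = 3: 0.0268991489/3 = 0.0089663830
R = 1.3447020371 + 0.0089663830 = 1.3536684201

1.353668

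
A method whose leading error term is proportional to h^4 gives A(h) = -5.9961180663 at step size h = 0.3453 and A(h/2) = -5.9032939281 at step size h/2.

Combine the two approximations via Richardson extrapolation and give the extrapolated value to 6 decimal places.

Order 4 gives 2^r = 16 and 2^r − 1 = 15.
16*(-5.9032939281) = -94.4527028496; (-94.4527028496) − (-5.9961180663) = -88.4565847833
(-88.4565847833) ÷ 15 = -5.8971056522

-5.897106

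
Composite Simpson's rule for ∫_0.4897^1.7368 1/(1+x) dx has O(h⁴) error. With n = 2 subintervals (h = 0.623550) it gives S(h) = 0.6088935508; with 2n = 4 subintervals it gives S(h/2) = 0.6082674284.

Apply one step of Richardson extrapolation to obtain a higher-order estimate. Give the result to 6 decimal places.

0.608226

The method has order 4: 2^4 = 16.
16*0.6082674284 = 9.7322788544; subtract 0.6088935508 → 9.1233853036
Divide by 2^4 − 1 = 15.
So the Richardson estimate is 0.6082256869.
Correction |R − A(h/2)| = 4.174e-05; gap |A(h/2) − A(h)| = 6.261e-04.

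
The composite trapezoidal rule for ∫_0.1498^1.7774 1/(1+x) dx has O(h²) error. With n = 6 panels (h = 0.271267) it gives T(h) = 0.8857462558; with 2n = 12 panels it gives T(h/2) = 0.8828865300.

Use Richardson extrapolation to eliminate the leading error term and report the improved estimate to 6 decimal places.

0.881933

With r = 2 the leading error scales as h^2, so the weight is 2^2 = 4.
Numerator 4*A(h/2) − A(h) = 4*0.8828865300 − 0.8857462558 = 2.6457998642
Divide by 2^2 − 1 = 3.
So the Richardson estimate is 0.8819332881.
Gap between inputs: 2.860e-03; correction applied: −0.0009532419.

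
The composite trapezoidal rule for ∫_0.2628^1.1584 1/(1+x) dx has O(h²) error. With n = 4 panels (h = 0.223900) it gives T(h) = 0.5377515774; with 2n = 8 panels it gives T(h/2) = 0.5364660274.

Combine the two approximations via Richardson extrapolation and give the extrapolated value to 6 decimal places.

0.536038

Order 2 gives 2^r = 4 and 2^r − 1 = 3.
Top: 4(0.5364660274) − (0.5377515774) = 1.6081125322
R = 1.6081125322/3 = 0.5360375107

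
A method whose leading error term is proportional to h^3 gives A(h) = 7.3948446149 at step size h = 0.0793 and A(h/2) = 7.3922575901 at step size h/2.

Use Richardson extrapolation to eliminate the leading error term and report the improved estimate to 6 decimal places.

7.391888

Method order is 3; weight 2^3 = 8.
A(h/2) − A(h) = 7.3922575901 − 7.3948446149 = -0.0025870248
Divide by 2^3 − 1 = 7: (-0.0025870248)/7 = -0.0003695750
R = 7.3922575901 − 0.0003695750 = 7.3918880151
Correction |R − A(h/2)| = 3.696e-04; gap |A(h/2) − A(h)| = 2.587e-03.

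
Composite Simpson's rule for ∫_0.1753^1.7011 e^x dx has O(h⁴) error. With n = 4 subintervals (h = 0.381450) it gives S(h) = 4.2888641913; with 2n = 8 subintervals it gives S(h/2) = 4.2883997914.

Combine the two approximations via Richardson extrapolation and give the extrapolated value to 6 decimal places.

4.288369

r = 4, so 2^r = 16.
Top: 16(4.2883997914) − (4.2888641913) = 64.3255324711
Divide by 2^4 − 1 = 15.
64.3255324711 ÷ 15 = 4.2883688314
Shift from A(h/2): −0.0000309600.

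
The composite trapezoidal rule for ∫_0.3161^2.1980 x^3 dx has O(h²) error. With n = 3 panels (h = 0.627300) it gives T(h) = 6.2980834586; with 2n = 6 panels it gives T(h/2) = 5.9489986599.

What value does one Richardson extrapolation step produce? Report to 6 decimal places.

Order 2 gives 2^r = 4 and 2^r − 1 = 3.
4×5.9489986599 − 6.2980834586 = 17.4979111810
(4×5.9489986599 − 6.2980834586)/(4 − 1) = 5.8326370603

5.832637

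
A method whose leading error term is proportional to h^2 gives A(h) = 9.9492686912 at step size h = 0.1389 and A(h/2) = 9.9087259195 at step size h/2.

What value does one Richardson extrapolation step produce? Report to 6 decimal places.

Method order is 2; weight 2^2 = 4.
4 × 9.9087259195 = 39.6349036780; 39.6349036780 − 9.9492686912 = 29.6856349868
Divide by 2^2 − 1 = 3.
Extrapolated: 29.6856349868 / 3 = 9.8952116623

9.895212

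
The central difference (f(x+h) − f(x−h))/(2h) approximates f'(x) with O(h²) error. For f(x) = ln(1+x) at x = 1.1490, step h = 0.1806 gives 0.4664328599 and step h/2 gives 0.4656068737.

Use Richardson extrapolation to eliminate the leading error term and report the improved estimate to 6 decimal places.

0.465332

The method has order 2: 2^2 = 4.
Top: 4(0.4656068737) − (0.4664328599) = 1.3959946349
R = 1.3959946349/3 = 0.4653315450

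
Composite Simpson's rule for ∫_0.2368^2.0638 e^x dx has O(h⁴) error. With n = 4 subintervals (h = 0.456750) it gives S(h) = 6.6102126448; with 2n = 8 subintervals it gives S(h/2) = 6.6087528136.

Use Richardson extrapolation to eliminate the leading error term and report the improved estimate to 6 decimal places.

6.608655

r = 4, so 2^r = 16.
16×6.6087528136 = 105.7400450176; subtract 6.6102126448 → 99.1298323728
99.1298323728 ÷ 15 = 6.6086554915
Gap between inputs: 1.460e-03; correction applied: −0.0000973221.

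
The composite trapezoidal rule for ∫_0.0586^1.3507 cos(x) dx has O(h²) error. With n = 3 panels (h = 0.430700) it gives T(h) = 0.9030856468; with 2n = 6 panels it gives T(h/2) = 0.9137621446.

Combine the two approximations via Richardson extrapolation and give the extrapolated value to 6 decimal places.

0.917321

Leading term ∝ h^2; use weight 4 = 2^2.
2^2·A(h/2) = 3.6550485784; minus A(h) gives 2.7519629316.
Denominator 4 − 1 = 3.
Result: 0.9173209772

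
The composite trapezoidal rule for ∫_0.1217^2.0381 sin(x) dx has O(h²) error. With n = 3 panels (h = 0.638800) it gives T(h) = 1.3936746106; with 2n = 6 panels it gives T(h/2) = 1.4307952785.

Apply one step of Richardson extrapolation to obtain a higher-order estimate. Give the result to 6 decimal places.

1.443169

The method has order 2: 2^2 = 4.
Numerator 4*A(h/2) − A(h) = 4*1.4307952785 − 1.3936746106 = 4.3295065034
Denominator 4 − 1 = 3.
R = 4.3295065034/3 = 1.4431688345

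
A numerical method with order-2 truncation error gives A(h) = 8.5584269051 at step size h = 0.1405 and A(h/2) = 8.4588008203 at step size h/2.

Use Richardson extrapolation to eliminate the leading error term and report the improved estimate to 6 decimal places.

The method has order 2: 2^2 = 4.
Numerator 4×A(h/2) − A(h) = 4×8.4588008203 − 8.5584269051 = 25.2767763761
25.2767763761 ÷ 3 = 8.4255921254
Gap between inputs: 9.963e-02; correction applied: −0.0332086949.

8.425592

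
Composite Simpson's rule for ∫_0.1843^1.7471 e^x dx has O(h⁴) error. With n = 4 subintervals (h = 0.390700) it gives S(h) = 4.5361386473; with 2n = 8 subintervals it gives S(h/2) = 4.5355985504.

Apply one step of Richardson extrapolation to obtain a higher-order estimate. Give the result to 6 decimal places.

4.535563

Method order is 4; weight 2^4 = 16.
Top: 16(4.5355985504) − (4.5361386473) = 68.0334381591
Extrapolated: 68.0334381591 / 15 = 4.5355625439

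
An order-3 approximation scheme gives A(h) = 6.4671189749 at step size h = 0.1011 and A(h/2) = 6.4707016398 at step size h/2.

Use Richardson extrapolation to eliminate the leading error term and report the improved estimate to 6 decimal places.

6.471213

With r = 3 the leading error scales as h^3, so the weight is 2^3 = 8.
A(h/2) − A(h) = 6.4707016398 − 6.4671189749 = 0.0035826649
Divide by 2^3 − 1 = 7: 0.0035826649/7 = 0.0005118093
R = A(h/2) + (A(h/2) − A(h))/7 = 6.4707016398 + 0.0005118093 = 6.4712134491
Correction |R − A(h/2)| = 5.118e-04; gap |A(h/2) − A(h)| = 3.583e-03.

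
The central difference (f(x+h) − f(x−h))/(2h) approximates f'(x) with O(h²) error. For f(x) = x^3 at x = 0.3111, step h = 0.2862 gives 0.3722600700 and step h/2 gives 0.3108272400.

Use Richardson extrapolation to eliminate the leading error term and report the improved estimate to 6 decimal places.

0.290350

r = 2, so 2^r = 4.
Numerator 4×A(h/2) − A(h) = 4×0.3108272400 − 0.3722600700 = 0.8710488900
Denominator 4 − 1 = 3.
Result: 0.2903496300
Correction |R − A(h/2)| = 2.048e-02; gap |A(h/2) − A(h)| = 6.143e-02.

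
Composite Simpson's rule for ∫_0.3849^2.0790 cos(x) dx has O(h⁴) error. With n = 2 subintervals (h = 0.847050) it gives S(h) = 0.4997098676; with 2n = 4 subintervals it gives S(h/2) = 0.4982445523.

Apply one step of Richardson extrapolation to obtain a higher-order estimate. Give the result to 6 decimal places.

Method order is 4; weight 2^4 = 16.
16×0.4982445523 = 7.9719128368; 7.9719128368 − 0.4997098676 = 7.4722029692
Denominator 16 − 1 = 15.
So the Richardson estimate is 0.4981468646.

0.498147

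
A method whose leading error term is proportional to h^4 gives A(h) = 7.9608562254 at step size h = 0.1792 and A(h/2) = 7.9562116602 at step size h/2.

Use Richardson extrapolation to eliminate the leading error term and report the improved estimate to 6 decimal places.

Method order is 4; weight 2^4 = 16.
16 × 7.9562116602 − 7.9608562254 = 119.3385303378
R = 119.3385303378/15 = 7.9559020225
Gap between inputs: 4.645e-03; correction applied: −0.0003096377.

7.955902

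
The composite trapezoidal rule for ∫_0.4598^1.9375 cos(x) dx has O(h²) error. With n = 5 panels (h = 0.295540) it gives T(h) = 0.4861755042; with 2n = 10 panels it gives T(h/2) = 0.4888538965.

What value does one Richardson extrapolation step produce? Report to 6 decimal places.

0.489747

Error is O(h^2); halving h shrinks it by 2^2 = 4.
A(h/2) − A(h) = 0.4888538965 − 0.4861755042 = 0.0026783923
Correction (A(h/2) − A(h))/(4 − 1) = 0.0026783923/3 = 0.0008927974
R = 0.4888538965 + 0.0008927974 = 0.4897466939
Shift from A(h/2): +0.0008927974.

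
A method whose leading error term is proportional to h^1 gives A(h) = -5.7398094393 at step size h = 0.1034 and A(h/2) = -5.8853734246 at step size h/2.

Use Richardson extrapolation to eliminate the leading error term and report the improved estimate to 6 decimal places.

-6.030937

Method order is 1; weight 2^1 = 2.
2×(-5.8853734246) = -11.7707468492; (-11.7707468492) − (-5.7398094393) = -6.0309374099
R = (-6.0309374099)/1 = -6.0309374099
Correction |R − A(h/2)| = 1.456e-01; gap |A(h/2) − A(h)| = 1.456e-01.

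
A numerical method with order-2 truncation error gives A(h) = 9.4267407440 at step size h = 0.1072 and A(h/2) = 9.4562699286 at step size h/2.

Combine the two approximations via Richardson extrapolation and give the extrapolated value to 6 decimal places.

9.466113

r = 2, so 2^r = 4.
Weighted: 37.8250797144 − 9.4267407440 = 28.3983389704
Extrapolated: 28.3983389704 / 3 = 9.4661129901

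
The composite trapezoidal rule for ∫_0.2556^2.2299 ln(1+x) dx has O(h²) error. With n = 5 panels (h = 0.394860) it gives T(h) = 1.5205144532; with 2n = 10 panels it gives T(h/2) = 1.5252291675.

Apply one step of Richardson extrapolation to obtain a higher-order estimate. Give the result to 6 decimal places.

1.526801

Error is O(h^2); halving h shrinks it by 2^2 = 4.
A(h/2) − A(h) = 1.5252291675 − 1.5205144532 = 0.0047147143
Divide by 2^2 − 1 = 3: 0.0047147143/3 = 0.0015715714
R = 1.5252291675 + 0.0015715714 = 1.5268007389
Correction |R − A(h/2)| = 1.572e-03; gap |A(h/2) − A(h)| = 4.715e-03.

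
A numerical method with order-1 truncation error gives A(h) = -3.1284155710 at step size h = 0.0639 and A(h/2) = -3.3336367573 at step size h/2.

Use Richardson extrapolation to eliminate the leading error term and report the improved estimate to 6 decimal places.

-3.538858

Error is O(h^1); halving h shrinks it by 2^1 = 2.
Numerator 2×A(h/2) − A(h) = 2×(-3.3336367573) − (-3.1284155710) = -3.5388579436
Extrapolated: (-3.5388579436) / 1 = -3.5388579436
Gap between inputs: 2.052e-01; correction applied: −0.2052211863.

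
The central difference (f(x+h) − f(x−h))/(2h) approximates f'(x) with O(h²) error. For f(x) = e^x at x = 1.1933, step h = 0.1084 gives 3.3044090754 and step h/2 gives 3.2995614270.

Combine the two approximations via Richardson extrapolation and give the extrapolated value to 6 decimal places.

r = 2: numerator weight 4, denominator 3.
Top: 4(3.2995614270) − (3.3044090754) = 9.8938366326
R = 9.8938366326/3 = 3.2979455442

3.297946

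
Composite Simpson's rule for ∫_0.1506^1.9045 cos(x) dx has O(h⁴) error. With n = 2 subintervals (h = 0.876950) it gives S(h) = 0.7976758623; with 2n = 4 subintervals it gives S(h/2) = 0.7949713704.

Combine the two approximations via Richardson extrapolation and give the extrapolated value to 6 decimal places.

r = 4: numerator weight 16, denominator 15.
A(h/2) − A(h) = 0.7949713704 − 0.7976758623 = -0.0027044919
Correction (A(h/2) − A(h))/(16 − 1) = (-0.0027044919)/15 = -0.0001802995
R = 0.7949713704 − 0.0001802995 = 0.7947910709

0.794791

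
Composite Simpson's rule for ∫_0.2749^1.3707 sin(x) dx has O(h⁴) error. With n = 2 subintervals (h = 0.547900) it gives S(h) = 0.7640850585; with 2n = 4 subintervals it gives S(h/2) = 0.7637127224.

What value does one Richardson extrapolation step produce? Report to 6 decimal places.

0.763688

r = 4: numerator weight 16, denominator 15.
Top: 16(0.7637127224) − (0.7640850585) = 11.4553184999
Extrapolated: 11.4553184999 / 15 = 0.7636879000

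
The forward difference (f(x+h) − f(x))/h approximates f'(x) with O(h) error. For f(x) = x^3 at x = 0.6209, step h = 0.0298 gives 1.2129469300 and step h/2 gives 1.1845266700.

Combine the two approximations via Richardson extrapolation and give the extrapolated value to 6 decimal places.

Method order is 1; weight 2^1 = 2.
2*1.1845266700 = 2.3690533400; 2.3690533400 − 1.2129469300 = 1.1561064100
Divide by 2^1 − 1 = 1.
(2*1.1845266700 − 1.2129469300)/(2 − 1) = 1.1561064100
Shift from A(h/2): −0.0284202600.

1.156106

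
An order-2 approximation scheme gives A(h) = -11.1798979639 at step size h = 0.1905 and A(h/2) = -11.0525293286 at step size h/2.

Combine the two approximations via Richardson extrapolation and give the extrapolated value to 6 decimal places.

-11.010073

Order 2 gives 2^r = 4 and 2^r − 1 = 3.
Numerator 4 × A(h/2) − A(h) = 4 × (-11.0525293286) − (-11.1798979639) = -33.0302193505
R = (-33.0302193505)/3 = -11.0100731168
Correction |R − A(h/2)| = 4.246e-02; gap |A(h/2) − A(h)| = 1.274e-01.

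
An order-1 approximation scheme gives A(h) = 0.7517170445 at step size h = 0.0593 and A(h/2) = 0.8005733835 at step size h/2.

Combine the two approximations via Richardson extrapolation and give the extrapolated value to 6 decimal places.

With r = 1 the leading error scales as h^1, so the weight is 2^1 = 2.
Difference of the inputs: 0.8005733835 − 0.7517170445 = 0.0488563390
Divide by 2^1 − 1 = 1: 0.0488563390/1 = 0.0488563390
R = 0.8005733835 + 0.0488563390 = 0.8494297225

0.849430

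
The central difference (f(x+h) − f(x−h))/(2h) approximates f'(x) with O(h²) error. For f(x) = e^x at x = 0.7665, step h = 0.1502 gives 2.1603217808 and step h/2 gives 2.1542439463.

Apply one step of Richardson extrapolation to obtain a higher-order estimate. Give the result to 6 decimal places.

2.152218

With r = 2 the leading error scales as h^2, so the weight is 2^2 = 4.
4×2.1542439463 = 8.6169757852; subtract 2.1603217808 → 6.4566540044
Divide by 2^2 − 1 = 3.
So the Richardson estimate is 2.1522180015.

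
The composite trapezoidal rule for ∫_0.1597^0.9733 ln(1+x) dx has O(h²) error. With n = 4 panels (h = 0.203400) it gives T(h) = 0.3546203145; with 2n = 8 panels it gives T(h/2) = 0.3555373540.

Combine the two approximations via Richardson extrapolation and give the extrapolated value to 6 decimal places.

0.355843

Method order is 2; weight 2^2 = 4.
4·0.3555373540 − 0.3546203145 = 1.0675291015
R = 1.0675291015/3 = 0.3558430338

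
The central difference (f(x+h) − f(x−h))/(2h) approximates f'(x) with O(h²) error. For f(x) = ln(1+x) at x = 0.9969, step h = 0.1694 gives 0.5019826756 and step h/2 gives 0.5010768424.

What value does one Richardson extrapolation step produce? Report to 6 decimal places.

0.500775

The method has order 2: 2^2 = 4.
4 × 0.5010768424 = 2.0043073696; 2.0043073696 − 0.5019826756 = 1.5023246940
Denominator 4 − 1 = 3.
(4 × 0.5010768424 − 0.5019826756)/(4 − 1) = 0.5007748980
Shift from A(h/2): −0.0003019444.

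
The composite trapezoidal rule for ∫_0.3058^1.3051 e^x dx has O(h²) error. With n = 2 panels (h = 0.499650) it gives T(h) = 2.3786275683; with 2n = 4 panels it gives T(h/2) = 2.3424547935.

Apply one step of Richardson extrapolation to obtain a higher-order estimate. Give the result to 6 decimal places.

Error is O(h^2); halving h shrinks it by 2^2 = 4.
A(h/2) − A(h) = 2.3424547935 − 2.3786275683 = -0.0361727748
Correction (A(h/2) − A(h))/(4 − 1) = (-0.0361727748)/3 = -0.0120575916
R = A(h/2) + (A(h/2) − A(h))/3 = 2.3424547935 − 0.0120575916 = 2.3303972019

2.330397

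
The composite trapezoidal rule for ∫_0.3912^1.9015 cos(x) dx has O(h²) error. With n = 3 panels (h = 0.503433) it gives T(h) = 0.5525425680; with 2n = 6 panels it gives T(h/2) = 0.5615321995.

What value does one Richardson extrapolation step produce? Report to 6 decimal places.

0.564529

Error is O(h^2); halving h shrinks it by 2^2 = 4.
Top: 4(0.5615321995) − (0.5525425680) = 1.6935862300
Denominator 4 − 1 = 3.
So the Richardson estimate is 0.5645287433.
Gap between inputs: 8.990e-03; correction applied: +0.0029965438.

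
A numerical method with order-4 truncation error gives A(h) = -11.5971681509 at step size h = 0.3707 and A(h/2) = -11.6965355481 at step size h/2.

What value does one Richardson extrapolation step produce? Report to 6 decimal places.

r = 4: numerator weight 16, denominator 15.
Top: 16(-11.6965355481) − (-11.5971681509) = -175.5474006187
(16*(-11.6965355481) − (-11.5971681509))/(16 − 1) = -11.7031600412

-11.703160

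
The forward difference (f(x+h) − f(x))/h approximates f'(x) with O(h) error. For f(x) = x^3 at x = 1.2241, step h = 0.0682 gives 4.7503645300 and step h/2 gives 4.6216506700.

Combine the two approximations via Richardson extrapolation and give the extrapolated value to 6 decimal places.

r = 1: numerator weight 2, denominator 1.
2·4.6216506700 − 4.7503645300 = 4.4929368100
(2·4.6216506700 − 4.7503645300)/(2 − 1) = 4.4929368100
Shift from A(h/2): −0.1287138600.

4.492937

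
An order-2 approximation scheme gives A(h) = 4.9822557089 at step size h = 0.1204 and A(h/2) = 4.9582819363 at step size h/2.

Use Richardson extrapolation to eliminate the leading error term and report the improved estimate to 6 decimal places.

With r = 2 the leading error scales as h^2, so the weight is 2^2 = 4.
Difference of the inputs: 4.9582819363 − 4.9822557089 = -0.0239737726
Correction (A(h/2) − A(h))/(4 − 1) = (-0.0239737726)/3 = -0.0079912575
R = A(h/2) + (A(h/2) − A(h))/3 = 4.9582819363 − 0.0079912575 = 4.9502906788

4.950291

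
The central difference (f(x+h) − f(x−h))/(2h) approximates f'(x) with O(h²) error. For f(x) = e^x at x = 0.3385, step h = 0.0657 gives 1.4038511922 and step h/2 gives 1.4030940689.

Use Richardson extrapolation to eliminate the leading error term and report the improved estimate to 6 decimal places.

1.402842

r = 2, so 2^r = 4.
Numerator 4*A(h/2) − A(h) = 4*1.4030940689 − 1.4038511922 = 4.2085250834
Extrapolated: 4.2085250834 / 3 = 1.4028416945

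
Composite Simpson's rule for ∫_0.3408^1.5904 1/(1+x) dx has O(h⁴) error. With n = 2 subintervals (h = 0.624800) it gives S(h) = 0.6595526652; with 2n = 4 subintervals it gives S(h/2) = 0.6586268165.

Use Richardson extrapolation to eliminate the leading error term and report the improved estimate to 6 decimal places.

0.658565

With r = 4 the leading error scales as h^4, so the weight is 2^4 = 16.
Top: 16(0.6586268165) − (0.6595526652) = 9.8784763988
Extrapolated: 9.8784763988 / 15 = 0.6585650933
Shift from A(h/2): −0.0000617232.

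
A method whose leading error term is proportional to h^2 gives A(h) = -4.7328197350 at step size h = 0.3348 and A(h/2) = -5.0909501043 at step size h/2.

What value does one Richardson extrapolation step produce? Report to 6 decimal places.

With r = 2 the leading error scales as h^2, so the weight is 2^2 = 4.
4·(-5.0909501043) − (-4.7328197350) = -15.6309806822
Divide by 2^2 − 1 = 3.
Result: -5.2103268941

-5.210327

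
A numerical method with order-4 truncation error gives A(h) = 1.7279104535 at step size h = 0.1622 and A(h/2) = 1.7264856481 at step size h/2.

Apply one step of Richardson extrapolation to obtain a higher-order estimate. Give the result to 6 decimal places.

1.726391

Error is O(h^4); halving h shrinks it by 2^4 = 16.
16·1.7264856481 = 27.6237703696; subtract 1.7279104535 → 25.8958599161
R = 25.8958599161/15 = 1.7263906611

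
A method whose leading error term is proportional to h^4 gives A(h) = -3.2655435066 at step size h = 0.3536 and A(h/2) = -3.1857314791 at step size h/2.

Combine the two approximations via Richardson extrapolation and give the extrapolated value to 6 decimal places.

-3.180411

Error is O(h^4); halving h shrinks it by 2^4 = 16.
16·(-3.1857314791) − (-3.2655435066) = -47.7061601590
Divide by 2^4 − 1 = 15.
Extrapolated: (-47.7061601590) / 15 = -3.1804106773
Gap between inputs: 7.981e-02; correction applied: +0.0053208018.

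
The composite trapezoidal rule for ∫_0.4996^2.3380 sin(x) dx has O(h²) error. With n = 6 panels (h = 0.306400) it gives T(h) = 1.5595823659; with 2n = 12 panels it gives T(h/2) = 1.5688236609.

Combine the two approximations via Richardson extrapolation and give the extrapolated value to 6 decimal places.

r = 2: numerator weight 4, denominator 3.
4 × 1.5688236609 = 6.2752946436; subtract 1.5595823659 → 4.7157122777
4.7157122777 ÷ 3 = 1.5719040926
Shift from A(h/2): +0.0030804317.

1.571904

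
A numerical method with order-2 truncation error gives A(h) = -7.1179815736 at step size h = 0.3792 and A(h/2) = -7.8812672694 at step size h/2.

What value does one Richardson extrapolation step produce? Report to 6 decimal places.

-8.135696

Method order is 2; weight 2^2 = 4.
Numerator 4 × A(h/2) − A(h) = 4 × (-7.8812672694) − (-7.1179815736) = -24.4070875040
Extrapolated: (-24.4070875040) / 3 = -8.1356958347
Gap between inputs: 7.633e-01; correction applied: −0.2544285653.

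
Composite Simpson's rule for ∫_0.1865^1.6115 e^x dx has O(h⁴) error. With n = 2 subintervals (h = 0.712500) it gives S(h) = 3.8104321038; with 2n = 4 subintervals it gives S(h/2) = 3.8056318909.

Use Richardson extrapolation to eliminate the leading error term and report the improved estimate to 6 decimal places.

r = 4: numerator weight 16, denominator 15.
A(h/2) − A(h) = 3.8056318909 − 3.8104321038 = -0.0048002129
Divide by 2^4 − 1 = 15: (-0.0048002129)/15 = -0.0003200142
R = 3.8056318909 − 0.0003200142 = 3.8053118767

3.805312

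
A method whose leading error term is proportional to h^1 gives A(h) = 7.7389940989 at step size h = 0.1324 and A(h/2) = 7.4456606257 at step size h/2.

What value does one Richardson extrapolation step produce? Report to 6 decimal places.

Leading term ∝ h^1; use weight 2 = 2^1.
Numerator 2 × A(h/2) − A(h) = 2 × 7.4456606257 − 7.7389940989 = 7.1523271525
Extrapolated: 7.1523271525 / 1 = 7.1523271525

7.152327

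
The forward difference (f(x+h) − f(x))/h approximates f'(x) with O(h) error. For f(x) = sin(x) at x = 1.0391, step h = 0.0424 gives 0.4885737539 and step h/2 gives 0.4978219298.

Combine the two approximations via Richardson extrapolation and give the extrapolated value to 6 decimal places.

0.507070

With r = 1 the leading error scales as h^1, so the weight is 2^1 = 2.
2 × 0.4978219298 = 0.9956438596; 0.9956438596 − 0.4885737539 = 0.5070701057
Extrapolated: 0.5070701057 / 1 = 0.5070701057
Gap between inputs: 9.248e-03; correction applied: +0.0092481759.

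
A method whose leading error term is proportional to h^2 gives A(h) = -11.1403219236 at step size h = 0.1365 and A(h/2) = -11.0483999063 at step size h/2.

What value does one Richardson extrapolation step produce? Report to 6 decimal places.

-11.017759

Error is O(h^2); halving h shrinks it by 2^2 = 4.
Weighted: (-44.1935996252) − (-11.1403219236) = -33.0532777016
R = (-33.0532777016)/3 = -11.0177592339
Gap between inputs: 9.192e-02; correction applied: +0.0306406724.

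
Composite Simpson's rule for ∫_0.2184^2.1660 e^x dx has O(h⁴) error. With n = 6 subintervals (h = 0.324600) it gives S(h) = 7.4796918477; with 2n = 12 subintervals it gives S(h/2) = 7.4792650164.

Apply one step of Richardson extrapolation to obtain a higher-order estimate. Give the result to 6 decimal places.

The method has order 4: 2^4 = 16.
Difference of the inputs: 7.4792650164 − 7.4796918477 = -0.0004268313
Correction (A(h/2) − A(h))/(16 − 1) = (-0.0004268313)/15 = -0.0000284554
R = A(h/2) + (A(h/2) − A(h))/15 = 7.4792650164 − 0.0000284554 = 7.4792365610
Shift from A(h/2): −0.0000284554.

7.479237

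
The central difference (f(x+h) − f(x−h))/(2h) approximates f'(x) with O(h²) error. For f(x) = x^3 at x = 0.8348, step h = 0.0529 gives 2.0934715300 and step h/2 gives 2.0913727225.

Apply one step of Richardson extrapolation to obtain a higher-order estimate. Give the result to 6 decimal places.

With r = 2 the leading error scales as h^2, so the weight is 2^2 = 4.
Difference of the inputs: 2.0913727225 − 2.0934715300 = -0.0020988075
Correction (A(h/2) − A(h))/(4 − 1) = (-0.0020988075)/3 = -0.0006996025
R = 2.0913727225 − 0.0006996025 = 2.0906731200

2.090673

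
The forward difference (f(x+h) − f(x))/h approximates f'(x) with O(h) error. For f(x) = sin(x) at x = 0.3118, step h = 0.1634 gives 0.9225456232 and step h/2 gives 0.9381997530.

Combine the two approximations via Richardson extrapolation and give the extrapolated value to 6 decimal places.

r = 1: numerator weight 2, denominator 1.
2^1×A(h/2) = 1.8763995060; minus A(h) gives 0.9538538828.
Divide by 2^1 − 1 = 1.
Result: 0.9538538828
Gap between inputs: 1.565e-02; correction applied: +0.0156541298.

0.953854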